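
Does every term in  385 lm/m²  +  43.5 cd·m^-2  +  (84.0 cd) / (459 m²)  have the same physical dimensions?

Yes

Reduce each to base SI dimensions:
  385 lm/m²:  lm·m⁻² = cd·m⁻² = m⁻²·cd
  43.5 cd·m^-2:  cd·m⁻² = m⁻²·cd
  (84.0 cd) / (459 m²):  [cd] / [m²] = m⁻²·cd
Every term reduces to m⁻²·cd.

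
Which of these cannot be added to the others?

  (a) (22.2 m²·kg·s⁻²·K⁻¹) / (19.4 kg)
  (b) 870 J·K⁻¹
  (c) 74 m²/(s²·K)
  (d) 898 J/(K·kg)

(b)

Dimensions:
  (a) [kg·m²·s⁻²·K⁻¹] / [kg] = m²·s⁻²·K⁻¹
  (b) J·K⁻¹ = N·m·K⁻¹ = kg·m²·s⁻²·K⁻¹
  (c) m²·s⁻²·K⁻¹
  (d) J·kg⁻¹·K⁻¹ = N·m·kg⁻¹·K⁻¹ = m²·s⁻²·K⁻¹
All reduce to m²·s⁻²·K⁻¹ except (b), which is kg·m²·s⁻²·K⁻¹.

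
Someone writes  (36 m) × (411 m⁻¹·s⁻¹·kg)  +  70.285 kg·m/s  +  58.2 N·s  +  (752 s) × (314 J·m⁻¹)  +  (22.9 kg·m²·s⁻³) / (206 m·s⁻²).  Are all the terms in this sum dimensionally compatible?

No

Reduce each to base SI dimensions:
  (36 m) × (411 m⁻¹·s⁻¹·kg):  [m] · [kg·m⁻¹·s⁻¹] = kg·s⁻¹
  70.285 kg·m/s:  kg·m·s⁻¹
  58.2 N·s:  N·s = kg·m·s⁻²·s = kg·m·s⁻¹
  (752 s) × (314 J·m⁻¹):  [s] · [kg·m·s⁻²] = kg·m·s⁻¹
  (22.9 kg·m²·s⁻³) / (206 m·s⁻²):  [kg·m²·s⁻³] / [m·s⁻²] = kg·m·s⁻¹
The terms do not share a single dimension (kg·m·s⁻¹ vs kg·s⁻¹).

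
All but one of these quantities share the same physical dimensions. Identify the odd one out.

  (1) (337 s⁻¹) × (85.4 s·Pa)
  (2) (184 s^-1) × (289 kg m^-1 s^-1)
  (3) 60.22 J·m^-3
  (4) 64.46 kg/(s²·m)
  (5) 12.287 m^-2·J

(5)

Expand each in SI base units:
  (1) [s⁻¹] · [kg·m⁻¹·s⁻¹] = kg·m⁻¹·s⁻²
  (2) [s⁻¹] · [kg·m⁻¹·s⁻¹] = kg·m⁻¹·s⁻²
  (3) J·m⁻³ = N·m·m⁻³ = kg·m⁻¹·s⁻²
  (4) kg·m⁻¹·s⁻²
  (5) J·m⁻² = N·m·m⁻² = kg·s⁻²
All reduce to kg·m⁻¹·s⁻² except (5), which is kg·s⁻².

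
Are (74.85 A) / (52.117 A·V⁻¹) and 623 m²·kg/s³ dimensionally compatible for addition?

No

Dimensions:
  (74.85 A) / (52.117 A·V⁻¹):  [A] / [kg⁻¹·m⁻²·s³·A²] = kg·m²·s⁻³·A⁻¹
  623 m²·kg/s³:  kg·m²·s⁻³
kg·m²·s⁻³·A⁻¹ ≠ kg·m²·s⁻³, so they cannot be added.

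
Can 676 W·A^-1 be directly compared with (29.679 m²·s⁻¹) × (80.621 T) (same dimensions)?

Yes

Reduce each to base SI dimensions:
  676 W·A^-1:  W·A⁻¹ = J·s⁻¹·A⁻¹ = kg·m²·s⁻³·A⁻¹
  (29.679 m²·s⁻¹) × (80.621 T):  [m²·s⁻¹] · [kg·s⁻²·A⁻¹] = kg·m²·s⁻³·A⁻¹
Both are kg·m²·s⁻³·A⁻¹, so they have the same dimensions and can be added.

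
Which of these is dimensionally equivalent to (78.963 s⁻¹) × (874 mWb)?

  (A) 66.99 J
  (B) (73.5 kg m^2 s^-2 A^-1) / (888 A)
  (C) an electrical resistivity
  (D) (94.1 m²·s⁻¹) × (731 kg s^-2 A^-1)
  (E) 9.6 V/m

Reference: [s⁻¹] · [kg·m²·s⁻²·A⁻¹] = kg·m²·s⁻³·A⁻¹.
Each option:
  (A) J = N·m = kg·m²·s⁻²
  (B) [kg·m²·s⁻²·A⁻¹] / [A] = kg·m²·s⁻²·A⁻²
  (C) [electrical resistivity] = kg·m³·s⁻³·A⁻²
  (D) [m²·s⁻¹] · [kg·s⁻²·A⁻¹] = kg·m²·s⁻³·A⁻¹  ← same
  (E) V·m⁻¹ = J·C⁻¹·m⁻¹ = kg·m·s⁻³·A⁻¹
Only (D) matches kg·m²·s⁻³·A⁻¹.

(D)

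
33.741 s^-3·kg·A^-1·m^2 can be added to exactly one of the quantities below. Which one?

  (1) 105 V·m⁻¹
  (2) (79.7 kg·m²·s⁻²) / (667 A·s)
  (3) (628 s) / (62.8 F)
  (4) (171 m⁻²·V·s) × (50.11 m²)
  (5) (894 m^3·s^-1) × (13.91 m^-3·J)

Reference: kg·m²·s⁻³·A⁻¹.
Each option:
  (1) V·m⁻¹ = J·C⁻¹·m⁻¹ = kg·m·s⁻³·A⁻¹
  (2) [kg·m²·s⁻²] / [s·A] = kg·m²·s⁻³·A⁻¹  ← same
  (3) [s] / [kg⁻¹·m⁻²·s⁴·A²] = kg·m²·s⁻³·A⁻²
  (4) [kg·s⁻²·A⁻¹] · [m²] = kg·m²·s⁻²·A⁻¹
  (5) [m³·s⁻¹] · [kg·m⁻¹·s⁻²] = kg·m²·s⁻³
Only (2) matches kg·m²·s⁻³·A⁻¹.

(2)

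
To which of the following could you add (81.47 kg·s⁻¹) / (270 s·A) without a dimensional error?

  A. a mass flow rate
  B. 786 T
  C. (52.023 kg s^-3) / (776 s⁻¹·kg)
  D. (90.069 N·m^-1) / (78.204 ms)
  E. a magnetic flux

Reference: [kg·s⁻¹] / [s·A] = kg·s⁻²·A⁻¹.
Each option:
  A. [mass flow rate] = kg·s⁻¹
  B. T = Wb·m⁻² = kg·s⁻²·A⁻¹  ← same
  C. [kg·s⁻³] / [kg·s⁻¹] = s⁻²
  D. [kg·s⁻²] / [s] = kg·s⁻³
  E. [magnetic flux] = kg·m²·s⁻²·A⁻¹
Only B. matches kg·s⁻²·A⁻¹.

B.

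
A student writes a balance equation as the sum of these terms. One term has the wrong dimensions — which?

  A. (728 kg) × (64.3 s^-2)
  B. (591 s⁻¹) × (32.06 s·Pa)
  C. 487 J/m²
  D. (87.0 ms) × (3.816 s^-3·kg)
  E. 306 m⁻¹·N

B.

Expand each in SI base units:
  A. [kg] · [s⁻²] = kg·s⁻²
  B. [s⁻¹] · [kg·m⁻¹·s⁻¹] = kg·m⁻¹·s⁻²
  C. J·m⁻² = N·m·m⁻² = kg·s⁻²
  D. [s] · [kg·s⁻³] = kg·s⁻²
  E. N·m⁻¹ = kg·m·s⁻²·m⁻¹ = kg·s⁻²
All reduce to kg·s⁻² except B., which is kg·m⁻¹·s⁻².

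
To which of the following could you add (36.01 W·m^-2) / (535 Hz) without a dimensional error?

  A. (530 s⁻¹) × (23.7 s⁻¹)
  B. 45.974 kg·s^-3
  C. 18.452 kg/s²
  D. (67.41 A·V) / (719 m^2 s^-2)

C.

Reference: [kg·s⁻³] / [s⁻¹] = kg·s⁻².
Each option:
  A. [s⁻¹] · [s⁻¹] = s⁻²
  B. kg·s⁻³
  C. kg·s⁻²  ← same
  D. [kg·m²·s⁻³] / [m²·s⁻²] = kg·s⁻¹
Only C. matches kg·s⁻².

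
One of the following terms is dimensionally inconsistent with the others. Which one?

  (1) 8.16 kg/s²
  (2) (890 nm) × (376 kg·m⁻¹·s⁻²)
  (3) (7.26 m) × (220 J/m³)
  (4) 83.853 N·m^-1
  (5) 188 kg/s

In SI base units:
  (1) kg·s⁻²
  (2) [m] · [kg·m⁻¹·s⁻²] = kg·s⁻²
  (3) [m] · [kg·m⁻¹·s⁻²] = kg·s⁻²
  (4) N·m⁻¹ = kg·m·s⁻²·m⁻¹ = kg·s⁻²
  (5) kg·s⁻¹
All reduce to kg·s⁻² except (5), which is kg·s⁻¹.

(5)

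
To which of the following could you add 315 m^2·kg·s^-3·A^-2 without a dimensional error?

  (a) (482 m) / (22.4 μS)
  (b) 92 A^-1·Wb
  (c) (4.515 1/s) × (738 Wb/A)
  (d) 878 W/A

(c)

Reference: kg·m²·s⁻³·A⁻².
Each option:
  (a) [m] / [kg⁻¹·m⁻²·s³·A²] = kg·m³·s⁻³·A⁻²
  (b) Wb·A⁻¹ = V·s·A⁻¹ = kg·m²·s⁻²·A⁻²
  (c) [s⁻¹] · [kg·m²·s⁻²·A⁻²] = kg·m²·s⁻³·A⁻²  ← same
  (d) W·A⁻¹ = J·s⁻¹·A⁻¹ = kg·m²·s⁻³·A⁻¹
Only (c) matches kg·m²·s⁻³·A⁻².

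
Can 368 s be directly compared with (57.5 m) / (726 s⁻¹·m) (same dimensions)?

Reduce each to base SI dimensions:
  368 s:  s
  (57.5 m) / (726 s⁻¹·m):  [m] / [m·s⁻¹] = s
Both are s, so they have the same dimensions and can be added.

Yes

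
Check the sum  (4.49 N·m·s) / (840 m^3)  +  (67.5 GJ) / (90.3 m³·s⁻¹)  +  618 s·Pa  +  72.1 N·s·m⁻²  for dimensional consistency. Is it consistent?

Reduce each to base SI dimensions:
  (4.49 N·m·s) / (840 m^3):  [kg·m²·s⁻¹] / [m³] = kg·m⁻¹·s⁻¹
  (67.5 GJ) / (90.3 m³·s⁻¹):  [kg·m²·s⁻²] / [m³·s⁻¹] = kg·m⁻¹·s⁻¹
  618 s·Pa:  Pa·s = N·m⁻²·s = kg·m⁻¹·s⁻¹
  72.1 N·s·m⁻²:  N·s·m⁻² = kg·m·s⁻²·s·m⁻² = kg·m⁻¹·s⁻¹
Every term reduces to kg·m⁻¹·s⁻¹.

Yes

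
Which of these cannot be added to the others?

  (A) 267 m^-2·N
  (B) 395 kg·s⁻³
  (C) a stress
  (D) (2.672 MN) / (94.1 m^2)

(B)

Reduce each to base SI dimensions:
  (A) N·m⁻² = kg·m·s⁻²·m⁻² = kg·m⁻¹·s⁻²
  (B) kg·s⁻³
  (C) [stress] = kg·m⁻¹·s⁻²
  (D) [kg·m·s⁻²] / [m²] = kg·m⁻¹·s⁻²
All reduce to kg·m⁻¹·s⁻² except (B), which is kg·s⁻³.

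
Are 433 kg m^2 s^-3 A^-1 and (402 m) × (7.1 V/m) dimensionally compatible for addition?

Yes

Dimensions:
  433 kg m^2 s^-3 A^-1:  kg·m²·s⁻³·A⁻¹
  (402 m) × (7.1 V/m):  [m] · [kg·m·s⁻³·A⁻¹] = kg·m²·s⁻³·A⁻¹
Both are kg·m²·s⁻³·A⁻¹, so they have the same dimensions and can be added.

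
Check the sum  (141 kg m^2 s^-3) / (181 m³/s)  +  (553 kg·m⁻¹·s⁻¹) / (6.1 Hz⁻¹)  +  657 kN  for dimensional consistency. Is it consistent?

No

Expand each in SI base units:
  (141 kg m^2 s^-3) / (181 m³/s):  [kg·m²·s⁻³] / [m³·s⁻¹] = kg·m⁻¹·s⁻²
  (553 kg·m⁻¹·s⁻¹) / (6.1 Hz⁻¹):  [kg·m⁻¹·s⁻¹] / [s] = kg·m⁻¹·s⁻²
  657 kN:  N = kg·m·s⁻²
The terms do not share a single dimension (kg·m·s⁻² vs kg·m⁻¹·s⁻²).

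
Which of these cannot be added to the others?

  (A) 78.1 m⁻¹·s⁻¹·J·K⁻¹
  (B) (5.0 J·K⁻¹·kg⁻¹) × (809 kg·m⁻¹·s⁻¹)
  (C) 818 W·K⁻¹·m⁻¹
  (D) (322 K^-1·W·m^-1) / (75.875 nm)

Reduce each to base SI dimensions:
  (A) J·s⁻¹·m⁻¹·K⁻¹ = N·m·s⁻¹·m⁻¹·K⁻¹ = kg·m·s⁻³·K⁻¹
  (B) [m²·s⁻²·K⁻¹] · [kg·m⁻¹·s⁻¹] = kg·m·s⁻³·K⁻¹
  (C) W·m⁻¹·K⁻¹ = J·s⁻¹·m⁻¹·K⁻¹ = kg·m·s⁻³·K⁻¹
  (D) [kg·m·s⁻³·K⁻¹] / [m] = kg·s⁻³·K⁻¹
All reduce to kg·m·s⁻³·K⁻¹ except (D), which is kg·s⁻³·K⁻¹.

(D)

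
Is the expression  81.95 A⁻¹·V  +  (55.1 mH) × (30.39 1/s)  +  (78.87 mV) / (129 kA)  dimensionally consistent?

Yes

In SI base units:
  81.95 A⁻¹·V:  V·A⁻¹ = J·C⁻¹·A⁻¹ = kg·m²·s⁻³·A⁻²
  (55.1 mH) × (30.39 1/s):  [kg·m²·s⁻²·A⁻²] · [s⁻¹] = kg·m²·s⁻³·A⁻²
  (78.87 mV) / (129 kA):  [kg·m²·s⁻³·A⁻¹] / [A] = kg·m²·s⁻³·A⁻²
Every term reduces to kg·m²·s⁻³·A⁻².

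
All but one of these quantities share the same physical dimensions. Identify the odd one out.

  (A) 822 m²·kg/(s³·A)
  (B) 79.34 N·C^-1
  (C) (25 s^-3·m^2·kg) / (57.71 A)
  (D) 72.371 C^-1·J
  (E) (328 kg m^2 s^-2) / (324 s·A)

In SI base units:
  (A) kg·m²·s⁻³·A⁻¹
  (B) N·C⁻¹ = kg·m·s⁻²·(s·A)⁻¹ = kg·m·s⁻³·A⁻¹
  (C) [kg·m²·s⁻³] / [A] = kg·m²·s⁻³·A⁻¹
  (D) J·C⁻¹ = N·m·(s·A)⁻¹ = kg·m²·s⁻³·A⁻¹
  (E) [kg·m²·s⁻²] / [s·A] = kg·m²·s⁻³·A⁻¹
All reduce to kg·m²·s⁻³·A⁻¹ except (B), which is kg·m·s⁻³·A⁻¹.

(B)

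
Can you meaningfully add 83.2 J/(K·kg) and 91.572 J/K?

No

Dimensions:
  83.2 J/(K·kg):  J·kg⁻¹·K⁻¹ = N·m·kg⁻¹·K⁻¹ = m²·s⁻²·K⁻¹
  91.572 J/K:  J·K⁻¹ = N·m·K⁻¹ = kg·m²·s⁻²·K⁻¹
m²·s⁻²·K⁻¹ ≠ kg·m²·s⁻²·K⁻¹, so they cannot be added.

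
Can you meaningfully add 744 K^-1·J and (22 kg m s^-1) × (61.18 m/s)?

In SI base units:
  744 K^-1·J:  J·K⁻¹ = N·m·K⁻¹ = kg·m²·s⁻²·K⁻¹
  (22 kg m s^-1) × (61.18 m/s):  [kg·m·s⁻¹] · [m·s⁻¹] = kg·m²·s⁻²
kg·m²·s⁻²·K⁻¹ ≠ kg·m²·s⁻², so they cannot be added.

No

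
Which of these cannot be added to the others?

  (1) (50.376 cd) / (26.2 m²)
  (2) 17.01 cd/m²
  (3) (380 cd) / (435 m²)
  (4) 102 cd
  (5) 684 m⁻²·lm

Reduce each to base SI dimensions:
  (1) [cd] / [m²] = m⁻²·cd
  (2) cd·m⁻² = m⁻²·cd
  (3) [cd] / [m²] = m⁻²·cd
  (4) cd
  (5) lm·m⁻² = cd·m⁻² = m⁻²·cd
All reduce to m⁻²·cd except (4), which is cd.

(4)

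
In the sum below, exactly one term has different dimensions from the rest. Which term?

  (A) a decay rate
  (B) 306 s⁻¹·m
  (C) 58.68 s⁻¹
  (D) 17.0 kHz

(B)

In SI base units:
  (A) [decay rate] = s⁻¹
  (B) m·s⁻¹
  (C) s⁻¹
  (D) Hz = s⁻¹
All reduce to s⁻¹ except (B), which is m·s⁻¹.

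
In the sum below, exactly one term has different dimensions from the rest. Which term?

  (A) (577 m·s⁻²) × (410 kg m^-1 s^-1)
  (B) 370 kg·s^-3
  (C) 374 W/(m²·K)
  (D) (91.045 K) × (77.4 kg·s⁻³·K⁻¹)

In SI base units:
  (A) [m·s⁻²] · [kg·m⁻¹·s⁻¹] = kg·s⁻³
  (B) kg·s⁻³
  (C) W·m⁻²·K⁻¹ = J·s⁻¹·m⁻²·K⁻¹ = kg·s⁻³·K⁻¹
  (D) [K] · [kg·s⁻³·K⁻¹] = kg·s⁻³
All reduce to kg·s⁻³ except (C), which is kg·s⁻³·K⁻¹.

(C)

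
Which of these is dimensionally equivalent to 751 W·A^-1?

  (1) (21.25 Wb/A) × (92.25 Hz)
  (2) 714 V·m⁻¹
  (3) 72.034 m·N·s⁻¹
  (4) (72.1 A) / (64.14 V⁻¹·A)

Reference: W·A⁻¹ = J·s⁻¹·A⁻¹ = kg·m²·s⁻³·A⁻¹.
Each option:
  (1) [kg·m²·s⁻²·A⁻²] · [s⁻¹] = kg·m²·s⁻³·A⁻²
  (2) V·m⁻¹ = J·C⁻¹·m⁻¹ = kg·m·s⁻³·A⁻¹
  (3) N·m·s⁻¹ = kg·m·s⁻²·m·s⁻¹ = kg·m²·s⁻³
  (4) [A] / [kg⁻¹·m⁻²·s³·A²] = kg·m²·s⁻³·A⁻¹  ← same
Only (4) matches kg·m²·s⁻³·A⁻¹.

(4)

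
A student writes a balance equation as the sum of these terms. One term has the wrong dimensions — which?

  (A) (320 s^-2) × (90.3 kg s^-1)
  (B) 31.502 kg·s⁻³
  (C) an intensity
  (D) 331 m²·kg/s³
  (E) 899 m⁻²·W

(D)

In SI base units:
  (A) [s⁻²] · [kg·s⁻¹] = kg·s⁻³
  (B) kg·s⁻³
  (C) [intensity] = kg·s⁻³
  (D) kg·m²·s⁻³
  (E) W·m⁻² = J·s⁻¹·m⁻² = kg·s⁻³
All reduce to kg·s⁻³ except (D), which is kg·m²·s⁻³.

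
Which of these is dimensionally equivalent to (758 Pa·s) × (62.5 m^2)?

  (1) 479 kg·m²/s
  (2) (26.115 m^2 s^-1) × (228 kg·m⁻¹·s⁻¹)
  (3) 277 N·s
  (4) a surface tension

Reference: [kg·m⁻¹·s⁻¹] · [m²] = kg·m·s⁻¹.
Each option:
  (1) kg·m²·s⁻¹
  (2) [m²·s⁻¹] · [kg·m⁻¹·s⁻¹] = kg·m·s⁻²
  (3) N·s = kg·m·s⁻²·s = kg·m·s⁻¹  ← same
  (4) [surface tension] = kg·s⁻²
Only (3) matches kg·m·s⁻¹.

(3)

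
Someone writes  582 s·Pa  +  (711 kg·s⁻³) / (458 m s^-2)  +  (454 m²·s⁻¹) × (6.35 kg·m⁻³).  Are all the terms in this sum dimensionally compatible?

Yes

Expand each in SI base units:
  582 s·Pa:  Pa·s = N·m⁻²·s = kg·m⁻¹·s⁻¹
  (711 kg·s⁻³) / (458 m s^-2):  [kg·s⁻³] / [m·s⁻²] = kg·m⁻¹·s⁻¹
  (454 m²·s⁻¹) × (6.35 kg·m⁻³):  [m²·s⁻¹] · [kg·m⁻³] = kg·m⁻¹·s⁻¹
Every term reduces to kg·m⁻¹·s⁻¹.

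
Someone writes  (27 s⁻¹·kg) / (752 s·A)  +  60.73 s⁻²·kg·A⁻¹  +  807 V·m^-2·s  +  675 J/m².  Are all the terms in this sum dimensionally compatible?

Dimensions:
  (27 s⁻¹·kg) / (752 s·A):  [kg·s⁻¹] / [s·A] = kg·s⁻²·A⁻¹
  60.73 s⁻²·kg·A⁻¹:  kg·s⁻²·A⁻¹
  807 V·m^-2·s:  V·s·m⁻² = J·C⁻¹·s·m⁻² = kg·s⁻²·A⁻¹
  675 J/m²:  J·m⁻² = N·m·m⁻² = kg·s⁻²
The terms do not share a single dimension (kg·s⁻² vs kg·s⁻²·A⁻¹).

No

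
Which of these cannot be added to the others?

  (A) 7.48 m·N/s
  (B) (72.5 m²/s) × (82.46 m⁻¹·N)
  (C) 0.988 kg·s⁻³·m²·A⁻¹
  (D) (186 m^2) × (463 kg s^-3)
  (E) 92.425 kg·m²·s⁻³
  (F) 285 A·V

Work out the base dimensions of each:
  (A) N·m·s⁻¹ = kg·m·s⁻²·m·s⁻¹ = kg·m²·s⁻³
  (B) [m²·s⁻¹] · [kg·s⁻²] = kg·m²·s⁻³
  (C) kg·m²·s⁻³·A⁻¹
  (D) [m²] · [kg·s⁻³] = kg·m²·s⁻³
  (E) kg·m²·s⁻³
  (F) V·A = J·C⁻¹·A = kg·m²·s⁻³
All reduce to kg·m²·s⁻³ except (C), which is kg·m²·s⁻³·A⁻¹.

(C)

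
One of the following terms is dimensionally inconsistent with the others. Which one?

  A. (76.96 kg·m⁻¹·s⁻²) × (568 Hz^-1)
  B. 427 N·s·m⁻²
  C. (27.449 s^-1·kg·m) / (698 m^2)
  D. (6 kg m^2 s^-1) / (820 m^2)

D.

Expand each in SI base units:
  A. [kg·m⁻¹·s⁻²] · [s] = kg·m⁻¹·s⁻¹
  B. N·s·m⁻² = kg·m·s⁻²·s·m⁻² = kg·m⁻¹·s⁻¹
  C. [kg·m·s⁻¹] / [m²] = kg·m⁻¹·s⁻¹
  D. [kg·m²·s⁻¹] / [m²] = kg·s⁻¹
All reduce to kg·m⁻¹·s⁻¹ except D., which is kg·s⁻¹.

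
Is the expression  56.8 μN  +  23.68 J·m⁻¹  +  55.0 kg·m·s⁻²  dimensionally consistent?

Yes

In SI base units:
  56.8 μN:  N = kg·m·s⁻²
  23.68 J·m⁻¹:  J·m⁻¹ = N·m·m⁻¹ = kg·m·s⁻²
  55.0 kg·m·s⁻²:  kg·m·s⁻²
Every term reduces to kg·m·s⁻².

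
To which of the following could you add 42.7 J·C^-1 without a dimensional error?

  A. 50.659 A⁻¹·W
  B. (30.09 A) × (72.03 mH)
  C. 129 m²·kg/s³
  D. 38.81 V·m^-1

A.

Reference: J·C⁻¹ = N·m·(s·A)⁻¹ = kg·m²·s⁻³·A⁻¹.
Each option:
  A. W·A⁻¹ = J·s⁻¹·A⁻¹ = kg·m²·s⁻³·A⁻¹  ← same
  B. [A] · [kg·m²·s⁻²·A⁻²] = kg·m²·s⁻²·A⁻¹
  C. kg·m²·s⁻³
  D. V·m⁻¹ = J·C⁻¹·m⁻¹ = kg·m·s⁻³·A⁻¹
Only A. matches kg·m²·s⁻³·A⁻¹.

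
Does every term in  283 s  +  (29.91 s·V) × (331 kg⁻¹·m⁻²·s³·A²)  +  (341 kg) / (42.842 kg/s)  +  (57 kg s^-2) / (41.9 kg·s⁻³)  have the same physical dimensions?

No

Reduce each to base SI dimensions:
  283 s:  s
  (29.91 s·V) × (331 kg⁻¹·m⁻²·s³·A²):  [kg·m²·s⁻²·A⁻¹] · [kg⁻¹·m⁻²·s³·A²] = s·A
  (341 kg) / (42.842 kg/s):  [kg] / [kg·s⁻¹] = s
  (57 kg s^-2) / (41.9 kg·s⁻³):  [kg·s⁻²] / [kg·s⁻³] = s
The terms do not share a single dimension (s vs s·A).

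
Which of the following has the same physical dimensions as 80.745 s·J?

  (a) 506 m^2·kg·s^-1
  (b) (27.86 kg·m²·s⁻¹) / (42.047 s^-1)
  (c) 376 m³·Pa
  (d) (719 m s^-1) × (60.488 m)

(a)

Reference: J·s = N·m·s = kg·m²·s⁻¹.
Each option:
  (a) kg·m²·s⁻¹  ← same
  (b) [kg·m²·s⁻¹] / [s⁻¹] = kg·m²
  (c) Pa·m³ = N·m⁻²·m³ = kg·m²·s⁻²
  (d) [m·s⁻¹] · [m] = m²·s⁻¹
Only (a) matches kg·m²·s⁻¹.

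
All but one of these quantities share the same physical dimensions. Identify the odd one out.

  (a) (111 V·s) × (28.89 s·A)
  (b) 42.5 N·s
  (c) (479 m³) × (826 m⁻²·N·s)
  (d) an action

(b)

Reduce each to base SI dimensions:
  (a) [kg·m²·s⁻²·A⁻¹] · [s·A] = kg·m²·s⁻¹
  (b) N·s = kg·m·s⁻²·s = kg·m·s⁻¹
  (c) [m³] · [kg·m⁻¹·s⁻¹] = kg·m²·s⁻¹
  (d) [action] = kg·m²·s⁻¹
All reduce to kg·m²·s⁻¹ except (b), which is kg·m·s⁻¹.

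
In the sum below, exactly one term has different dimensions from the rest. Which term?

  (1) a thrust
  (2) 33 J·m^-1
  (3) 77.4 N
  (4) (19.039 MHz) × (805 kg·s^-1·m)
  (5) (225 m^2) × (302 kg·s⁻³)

(5)

Work out the base dimensions of each:
  (1) [thrust] = kg·m·s⁻²
  (2) J·m⁻¹ = N·m·m⁻¹ = kg·m·s⁻²
  (3) N = kg·m·s⁻²
  (4) [s⁻¹] · [kg·m·s⁻¹] = kg·m·s⁻²
  (5) [m²] · [kg·s⁻³] = kg·m²·s⁻³
All reduce to kg·m·s⁻² except (5), which is kg·m²·s⁻³.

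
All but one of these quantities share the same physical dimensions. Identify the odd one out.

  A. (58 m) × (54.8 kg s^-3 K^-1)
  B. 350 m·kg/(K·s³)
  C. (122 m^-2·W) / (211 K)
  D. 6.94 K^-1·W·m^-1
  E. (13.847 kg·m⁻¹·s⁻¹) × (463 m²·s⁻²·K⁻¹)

Work out the base dimensions of each:
  A. [m] · [kg·s⁻³·K⁻¹] = kg·m·s⁻³·K⁻¹
  B. kg·m·s⁻³·K⁻¹
  C. [kg·s⁻³] / [K] = kg·s⁻³·K⁻¹
  D. W·m⁻¹·K⁻¹ = J·s⁻¹·m⁻¹·K⁻¹ = kg·m·s⁻³·K⁻¹
  E. [kg·m⁻¹·s⁻¹] · [m²·s⁻²·K⁻¹] = kg·m·s⁻³·K⁻¹
All reduce to kg·m·s⁻³·K⁻¹ except C., which is kg·s⁻³·K⁻¹.

C.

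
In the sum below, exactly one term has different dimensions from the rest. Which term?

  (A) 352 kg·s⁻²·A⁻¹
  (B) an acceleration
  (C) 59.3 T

(B)

In SI base units:
  (A) kg·s⁻²·A⁻¹
  (B) [acceleration] = m·s⁻²
  (C) T = Wb·m⁻² = kg·s⁻²·A⁻¹
All reduce to kg·s⁻²·A⁻¹ except (B), which is m·s⁻².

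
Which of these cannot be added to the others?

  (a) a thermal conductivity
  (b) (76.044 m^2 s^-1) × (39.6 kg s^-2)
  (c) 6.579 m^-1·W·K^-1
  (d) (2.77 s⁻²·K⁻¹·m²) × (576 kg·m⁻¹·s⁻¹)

Work out the base dimensions of each:
  (a) [thermal conductivity] = kg·m·s⁻³·K⁻¹
  (b) [m²·s⁻¹] · [kg·s⁻²] = kg·m²·s⁻³
  (c) W·m⁻¹·K⁻¹ = J·s⁻¹·m⁻¹·K⁻¹ = kg·m·s⁻³·K⁻¹
  (d) [m²·s⁻²·K⁻¹] · [kg·m⁻¹·s⁻¹] = kg·m·s⁻³·K⁻¹
All reduce to kg·m·s⁻³·K⁻¹ except (b), which is kg·m²·s⁻³.

(b)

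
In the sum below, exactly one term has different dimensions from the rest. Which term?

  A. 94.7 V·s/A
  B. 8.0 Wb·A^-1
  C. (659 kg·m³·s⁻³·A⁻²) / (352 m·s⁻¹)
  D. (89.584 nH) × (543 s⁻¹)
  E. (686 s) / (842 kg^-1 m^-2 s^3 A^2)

D.

Dimensions:
  A. V·s·A⁻¹ = J·C⁻¹·s·A⁻¹ = kg·m²·s⁻²·A⁻²
  B. Wb·A⁻¹ = V·s·A⁻¹ = kg·m²·s⁻²·A⁻²
  C. [kg·m³·s⁻³·A⁻²] / [m·s⁻¹] = kg·m²·s⁻²·A⁻²
  D. [kg·m²·s⁻²·A⁻²] · [s⁻¹] = kg·m²·s⁻³·A⁻²
  E. [s] / [kg⁻¹·m⁻²·s³·A²] = kg·m²·s⁻²·A⁻²
All reduce to kg·m²·s⁻²·A⁻² except D., which is kg·m²·s⁻³·A⁻².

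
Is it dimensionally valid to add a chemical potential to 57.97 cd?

No

Work out the base dimensions of each:
  a chemical potential:  [chemical potential] = kg·m²·s⁻²·mol⁻¹
  57.97 cd:  cd
kg·m²·s⁻²·mol⁻¹ ≠ cd, so they cannot be added.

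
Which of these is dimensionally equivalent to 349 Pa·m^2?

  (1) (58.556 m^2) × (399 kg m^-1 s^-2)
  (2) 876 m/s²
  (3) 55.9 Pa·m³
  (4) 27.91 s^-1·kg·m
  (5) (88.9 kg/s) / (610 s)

(1)

Reference: Pa·m² = N·m⁻²·m² = kg·m·s⁻².
Each option:
  (1) [m²] · [kg·m⁻¹·s⁻²] = kg·m·s⁻²  ← same
  (2) m·s⁻²
  (3) Pa·m³ = N·m⁻²·m³ = kg·m²·s⁻²
  (4) kg·m·s⁻¹
  (5) [kg·s⁻¹] / [s] = kg·s⁻²
Only (1) matches kg·m·s⁻².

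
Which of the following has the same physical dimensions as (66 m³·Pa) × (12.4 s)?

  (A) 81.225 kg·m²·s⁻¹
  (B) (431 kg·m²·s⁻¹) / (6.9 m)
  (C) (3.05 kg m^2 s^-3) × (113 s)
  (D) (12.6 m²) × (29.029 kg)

Reference: [kg·m²·s⁻²] · [s] = kg·m²·s⁻¹.
Each option:
  (A) kg·m²·s⁻¹  ← same
  (B) [kg·m²·s⁻¹] / [m] = kg·m·s⁻¹
  (C) [kg·m²·s⁻³] · [s] = kg·m²·s⁻²
  (D) [m²] · [kg] = kg·m²
Only (A) matches kg·m²·s⁻¹.

(A)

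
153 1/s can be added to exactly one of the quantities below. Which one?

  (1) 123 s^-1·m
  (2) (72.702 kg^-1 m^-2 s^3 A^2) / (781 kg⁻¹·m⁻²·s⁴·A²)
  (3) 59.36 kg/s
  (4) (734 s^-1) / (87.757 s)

Reference: s⁻¹.
Each option:
  (1) m·s⁻¹
  (2) [kg⁻¹·m⁻²·s³·A²] / [kg⁻¹·m⁻²·s⁴·A²] = s⁻¹  ← same
  (3) kg·s⁻¹
  (4) [s⁻¹] / [s] = s⁻²
Only (2) matches s⁻¹.

(2)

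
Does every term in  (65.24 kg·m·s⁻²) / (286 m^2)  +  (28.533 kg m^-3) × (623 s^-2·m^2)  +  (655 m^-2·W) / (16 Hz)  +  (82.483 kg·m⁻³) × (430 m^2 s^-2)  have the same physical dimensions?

No

Work out the base dimensions of each:
  (65.24 kg·m·s⁻²) / (286 m^2):  [kg·m·s⁻²] / [m²] = kg·m⁻¹·s⁻²
  (28.533 kg m^-3) × (623 s^-2·m^2):  [kg·m⁻³] · [m²·s⁻²] = kg·m⁻¹·s⁻²
  (655 m^-2·W) / (16 Hz):  [kg·s⁻³] / [s⁻¹] = kg·s⁻²
  (82.483 kg·m⁻³) × (430 m^2 s^-2):  [kg·m⁻³] · [m²·s⁻²] = kg·m⁻¹·s⁻²
The terms do not share a single dimension (kg·m⁻¹·s⁻² vs kg·s⁻²).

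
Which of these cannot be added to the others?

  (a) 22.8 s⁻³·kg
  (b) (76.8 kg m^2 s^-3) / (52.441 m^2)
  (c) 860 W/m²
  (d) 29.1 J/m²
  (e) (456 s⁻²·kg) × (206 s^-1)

(d)

Expand each in SI base units:
  (a) kg·s⁻³
  (b) [kg·m²·s⁻³] / [m²] = kg·s⁻³
  (c) W·m⁻² = J·s⁻¹·m⁻² = kg·s⁻³
  (d) J·m⁻² = N·m·m⁻² = kg·s⁻²
  (e) [kg·s⁻²] · [s⁻¹] = kg·s⁻³
All reduce to kg·s⁻³ except (d), which is kg·s⁻².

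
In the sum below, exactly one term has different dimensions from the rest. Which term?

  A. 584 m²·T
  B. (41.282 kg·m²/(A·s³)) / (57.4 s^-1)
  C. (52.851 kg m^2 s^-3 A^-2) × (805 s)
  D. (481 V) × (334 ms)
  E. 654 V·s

Expand each in SI base units:
  A. T·m² = Wb·m⁻²·m² = kg·m²·s⁻²·A⁻¹
  B. [kg·m²·s⁻³·A⁻¹] / [s⁻¹] = kg·m²·s⁻²·A⁻¹
  C. [kg·m²·s⁻³·A⁻²] · [s] = kg·m²·s⁻²·A⁻²
  D. [kg·m²·s⁻³·A⁻¹] · [s] = kg·m²·s⁻²·A⁻¹
  E. V·s = J·C⁻¹·s = kg·m²·s⁻²·A⁻¹
All reduce to kg·m²·s⁻²·A⁻¹ except C., which is kg·m²·s⁻²·A⁻².

C.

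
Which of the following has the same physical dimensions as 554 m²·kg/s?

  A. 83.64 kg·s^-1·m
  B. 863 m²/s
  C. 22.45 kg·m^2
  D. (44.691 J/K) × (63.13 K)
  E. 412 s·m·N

Reference: kg·m²·s⁻¹.
Each option:
  A. kg·m·s⁻¹
  B. m²·s⁻¹
  C. kg·m²
  D. [kg·m²·s⁻²·K⁻¹] · [K] = kg·m²·s⁻²
  E. N·m·s = kg·m·s⁻²·m·s = kg·m²·s⁻¹  ← same
Only E. matches kg·m²·s⁻¹.

E.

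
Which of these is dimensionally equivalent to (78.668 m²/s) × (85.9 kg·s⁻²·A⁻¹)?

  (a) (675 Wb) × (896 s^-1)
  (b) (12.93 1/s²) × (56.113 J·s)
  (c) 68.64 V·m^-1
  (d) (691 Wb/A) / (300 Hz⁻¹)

Reference: [m²·s⁻¹] · [kg·s⁻²·A⁻¹] = kg·m²·s⁻³·A⁻¹.
Each option:
  (a) [kg·m²·s⁻²·A⁻¹] · [s⁻¹] = kg·m²·s⁻³·A⁻¹  ← same
  (b) [s⁻²] · [kg·m²·s⁻¹] = kg·m²·s⁻³
  (c) V·m⁻¹ = J·C⁻¹·m⁻¹ = kg·m·s⁻³·A⁻¹
  (d) [kg·m²·s⁻²·A⁻²] / [s] = kg·m²·s⁻³·A⁻²
Only (a) matches kg·m²·s⁻³·A⁻¹.

(a)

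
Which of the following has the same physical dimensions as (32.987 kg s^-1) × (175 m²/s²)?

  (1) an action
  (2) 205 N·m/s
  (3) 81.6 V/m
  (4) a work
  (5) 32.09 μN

(2)

Reference: [kg·s⁻¹] · [m²·s⁻²] = kg·m²·s⁻³.
Each option:
  (1) [action] = kg·m²·s⁻¹
  (2) N·m·s⁻¹ = kg·m·s⁻²·m·s⁻¹ = kg·m²·s⁻³  ← same
  (3) V·m⁻¹ = J·C⁻¹·m⁻¹ = kg·m·s⁻³·A⁻¹
  (4) [work] = kg·m²·s⁻²
  (5) N = kg·m·s⁻²
Only (2) matches kg·m²·s⁻³.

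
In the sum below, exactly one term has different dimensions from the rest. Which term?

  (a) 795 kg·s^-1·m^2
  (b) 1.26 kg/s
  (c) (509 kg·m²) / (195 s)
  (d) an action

Reduce each to base SI dimensions:
  (a) kg·m²·s⁻¹
  (b) kg·s⁻¹
  (c) [kg·m²] / [s] = kg·m²·s⁻¹
  (d) [action] = kg·m²·s⁻¹
All reduce to kg·m²·s⁻¹ except (b), which is kg·s⁻¹.

(b)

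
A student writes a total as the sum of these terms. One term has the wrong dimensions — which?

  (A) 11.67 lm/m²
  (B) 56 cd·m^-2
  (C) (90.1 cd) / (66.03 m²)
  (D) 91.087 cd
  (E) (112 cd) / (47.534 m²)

Work out the base dimensions of each:
  (A) lm·m⁻² = cd·m⁻² = m⁻²·cd
  (B) cd·m⁻² = m⁻²·cd
  (C) [cd] / [m²] = m⁻²·cd
  (D) cd
  (E) [cd] / [m²] = m⁻²·cd
All reduce to m⁻²·cd except (D), which is cd.

(D)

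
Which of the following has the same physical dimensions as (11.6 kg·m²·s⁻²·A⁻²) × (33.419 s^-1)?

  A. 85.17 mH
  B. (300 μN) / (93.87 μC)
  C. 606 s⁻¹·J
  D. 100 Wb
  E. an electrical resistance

Reference: [kg·m²·s⁻²·A⁻²] · [s⁻¹] = kg·m²·s⁻³·A⁻².
Each option:
  A. H = V·s·A⁻¹ = kg·m²·s⁻²·A⁻²
  B. [kg·m·s⁻²] / [s·A] = kg·m·s⁻³·A⁻¹
  C. J·s⁻¹ = N·m·s⁻¹ = kg·m²·s⁻³
  D. Wb = V·s = kg·m²·s⁻²·A⁻¹
  E. [electrical resistance] = kg·m²·s⁻³·A⁻²  ← same
Only E. matches kg·m²·s⁻³·A⁻².

E.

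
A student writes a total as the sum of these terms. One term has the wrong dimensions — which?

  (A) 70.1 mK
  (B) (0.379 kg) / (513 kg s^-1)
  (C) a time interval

Work out the base dimensions of each:
  (A) K
  (B) [kg] / [kg·s⁻¹] = s
  (C) [time interval] = s
All reduce to s except (A), which is K.

(A)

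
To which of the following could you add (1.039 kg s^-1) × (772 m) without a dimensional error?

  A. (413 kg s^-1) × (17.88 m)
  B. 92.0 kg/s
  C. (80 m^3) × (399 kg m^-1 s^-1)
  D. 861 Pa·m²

Reference: [kg·s⁻¹] · [m] = kg·m·s⁻¹.
Each option:
  A. [kg·s⁻¹] · [m] = kg·m·s⁻¹  ← same
  B. kg·s⁻¹
  C. [m³] · [kg·m⁻¹·s⁻¹] = kg·m²·s⁻¹
  D. Pa·m² = N·m⁻²·m² = kg·m·s⁻²
Only A. matches kg·m·s⁻¹.

A.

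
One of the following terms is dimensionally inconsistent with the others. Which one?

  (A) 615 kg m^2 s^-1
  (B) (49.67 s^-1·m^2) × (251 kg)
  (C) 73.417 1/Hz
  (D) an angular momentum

Reduce each to base SI dimensions:
  (A) kg·m²·s⁻¹
  (B) [m²·s⁻¹] · [kg] = kg·m²·s⁻¹
  (C) Hz⁻¹ = (s⁻¹)⁻¹ = s
  (D) [angular momentum] = kg·m²·s⁻¹
All reduce to kg·m²·s⁻¹ except (C), which is s.

(C)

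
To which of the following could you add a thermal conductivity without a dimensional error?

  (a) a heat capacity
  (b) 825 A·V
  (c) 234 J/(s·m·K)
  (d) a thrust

Reference: [thermal conductivity] = kg·m·s⁻³·K⁻¹.
Each option:
  (a) [heat capacity] = kg·m²·s⁻²·K⁻¹
  (b) V·A = J·C⁻¹·A = kg·m²·s⁻³
  (c) J·s⁻¹·m⁻¹·K⁻¹ = N·m·s⁻¹·m⁻¹·K⁻¹ = kg·m·s⁻³·K⁻¹  ← same
  (d) [thrust] = kg·m·s⁻²
Only (c) matches kg·m·s⁻³·K⁻¹.

(c)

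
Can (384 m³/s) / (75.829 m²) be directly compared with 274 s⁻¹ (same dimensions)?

No

Reduce each to base SI dimensions:
  (384 m³/s) / (75.829 m²):  [m³·s⁻¹] / [m²] = m·s⁻¹
  274 s⁻¹:  s⁻¹
m·s⁻¹ ≠ s⁻¹, so they cannot be added.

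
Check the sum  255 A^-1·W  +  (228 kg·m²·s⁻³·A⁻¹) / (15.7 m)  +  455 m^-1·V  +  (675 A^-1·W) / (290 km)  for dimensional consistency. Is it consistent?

Reduce each to base SI dimensions:
  255 A^-1·W:  W·A⁻¹ = J·s⁻¹·A⁻¹ = kg·m²·s⁻³·A⁻¹
  (228 kg·m²·s⁻³·A⁻¹) / (15.7 m):  [kg·m²·s⁻³·A⁻¹] / [m] = kg·m·s⁻³·A⁻¹
  455 m^-1·V:  V·m⁻¹ = J·C⁻¹·m⁻¹ = kg·m·s⁻³·A⁻¹
  (675 A^-1·W) / (290 km):  [kg·m²·s⁻³·A⁻¹] / [m] = kg·m·s⁻³·A⁻¹
The terms do not share a single dimension (kg·m²·s⁻³·A⁻¹ vs kg·m·s⁻³·A⁻¹).

No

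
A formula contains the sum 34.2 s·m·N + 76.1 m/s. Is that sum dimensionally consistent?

Work out the base dimensions of each:
  34.2 s·m·N:  N·m·s = kg·m·s⁻²·m·s = kg·m²·s⁻¹
  76.1 m/s:  m·s⁻¹
kg·m²·s⁻¹ ≠ m·s⁻¹, so they cannot be added.

No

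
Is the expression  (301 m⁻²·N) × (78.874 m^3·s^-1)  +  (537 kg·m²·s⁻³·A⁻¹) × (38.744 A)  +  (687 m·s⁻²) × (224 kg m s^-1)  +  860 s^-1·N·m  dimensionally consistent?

Yes

Reduce each to base SI dimensions:
  (301 m⁻²·N) × (78.874 m^3·s^-1):  [kg·m⁻¹·s⁻²] · [m³·s⁻¹] = kg·m²·s⁻³
  (537 kg·m²·s⁻³·A⁻¹) × (38.744 A):  [kg·m²·s⁻³·A⁻¹] · [A] = kg·m²·s⁻³
  (687 m·s⁻²) × (224 kg m s^-1):  [m·s⁻²] · [kg·m·s⁻¹] = kg·m²·s⁻³
  860 s^-1·N·m:  N·m·s⁻¹ = kg·m·s⁻²·m·s⁻¹ = kg·m²·s⁻³
Every term reduces to kg·m²·s⁻³.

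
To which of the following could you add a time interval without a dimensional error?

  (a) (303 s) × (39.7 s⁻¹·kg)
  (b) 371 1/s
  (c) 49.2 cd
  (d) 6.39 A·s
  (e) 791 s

(e)

Reference: [time interval] = s.
Each option:
  (a) [s] · [kg·s⁻¹] = kg
  (b) s⁻¹
  (c) cd
  (d) A·s = s·A
  (e) s  ← same
Only (e) matches s.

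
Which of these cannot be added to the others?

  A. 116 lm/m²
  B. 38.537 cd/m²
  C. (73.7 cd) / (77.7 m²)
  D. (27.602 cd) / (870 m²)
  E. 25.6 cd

E.

Dimensions:
  A. lm·m⁻² = cd·m⁻² = m⁻²·cd
  B. cd·m⁻² = m⁻²·cd
  C. [cd] / [m²] = m⁻²·cd
  D. [cd] / [m²] = m⁻²·cd
  E. cd
All reduce to m⁻²·cd except E., which is cd.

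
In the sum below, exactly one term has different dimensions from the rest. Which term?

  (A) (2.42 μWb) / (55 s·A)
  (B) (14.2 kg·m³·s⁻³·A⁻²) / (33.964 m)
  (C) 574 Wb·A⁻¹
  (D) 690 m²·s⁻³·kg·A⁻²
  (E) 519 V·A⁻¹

(C)

Dimensions:
  (A) [kg·m²·s⁻²·A⁻¹] / [s·A] = kg·m²·s⁻³·A⁻²
  (B) [kg·m³·s⁻³·A⁻²] / [m] = kg·m²·s⁻³·A⁻²
  (C) Wb·A⁻¹ = V·s·A⁻¹ = kg·m²·s⁻²·A⁻²
  (D) kg·m²·s⁻³·A⁻²
  (E) V·A⁻¹ = J·C⁻¹·A⁻¹ = kg·m²·s⁻³·A⁻²
All reduce to kg·m²·s⁻³·A⁻² except (C), which is kg·m²·s⁻²·A⁻².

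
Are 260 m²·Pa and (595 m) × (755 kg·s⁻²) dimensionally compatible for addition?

Yes

In SI base units:
  260 m²·Pa:  Pa·m² = N·m⁻²·m² = kg·m·s⁻²
  (595 m) × (755 kg·s⁻²):  [m] · [kg·s⁻²] = kg·m·s⁻²
Both are kg·m·s⁻², so they have the same dimensions and can be added.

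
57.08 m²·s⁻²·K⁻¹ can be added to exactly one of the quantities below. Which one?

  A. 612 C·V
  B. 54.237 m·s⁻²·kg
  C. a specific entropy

Reference: m²·s⁻²·K⁻¹.
Each option:
  A. C·V = s·A·J·C⁻¹ = kg·m²·s⁻²
  B. kg·m·s⁻²
  C. [specific entropy] = m²·s⁻²·K⁻¹  ← same
Only C. matches m²·s⁻²·K⁻¹.

C.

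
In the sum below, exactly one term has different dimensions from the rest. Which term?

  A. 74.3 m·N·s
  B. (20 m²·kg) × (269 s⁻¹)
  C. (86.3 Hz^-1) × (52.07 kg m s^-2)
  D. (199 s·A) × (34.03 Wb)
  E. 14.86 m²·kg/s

Work out the base dimensions of each:
  A. N·m·s = kg·m·s⁻²·m·s = kg·m²·s⁻¹
  B. [kg·m²] · [s⁻¹] = kg·m²·s⁻¹
  C. [s] · [kg·m·s⁻²] = kg·m·s⁻¹
  D. [s·A] · [kg·m²·s⁻²·A⁻¹] = kg·m²·s⁻¹
  E. kg·m²·s⁻¹
All reduce to kg·m²·s⁻¹ except C., which is kg·m·s⁻¹.

C.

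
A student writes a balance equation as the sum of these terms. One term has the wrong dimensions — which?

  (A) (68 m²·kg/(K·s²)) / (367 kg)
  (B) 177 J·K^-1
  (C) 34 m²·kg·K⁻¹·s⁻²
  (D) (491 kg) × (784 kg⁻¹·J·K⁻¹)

Expand each in SI base units:
  (A) [kg·m²·s⁻²·K⁻¹] / [kg] = m²·s⁻²·K⁻¹
  (B) J·K⁻¹ = N·m·K⁻¹ = kg·m²·s⁻²·K⁻¹
  (C) kg·m²·s⁻²·K⁻¹
  (D) [kg] · [m²·s⁻²·K⁻¹] = kg·m²·s⁻²·K⁻¹
All reduce to kg·m²·s⁻²·K⁻¹ except (A), which is m²·s⁻²·K⁻¹.

(A)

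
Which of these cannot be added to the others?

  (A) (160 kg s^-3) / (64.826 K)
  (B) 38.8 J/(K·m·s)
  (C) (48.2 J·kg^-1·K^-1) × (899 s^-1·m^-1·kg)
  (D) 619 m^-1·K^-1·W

Work out the base dimensions of each:
  (A) [kg·s⁻³] / [K] = kg·s⁻³·K⁻¹
  (B) J·s⁻¹·m⁻¹·K⁻¹ = N·m·s⁻¹·m⁻¹·K⁻¹ = kg·m·s⁻³·K⁻¹
  (C) [m²·s⁻²·K⁻¹] · [kg·m⁻¹·s⁻¹] = kg·m·s⁻³·K⁻¹
  (D) W·m⁻¹·K⁻¹ = J·s⁻¹·m⁻¹·K⁻¹ = kg·m·s⁻³·K⁻¹
All reduce to kg·m·s⁻³·K⁻¹ except (A), which is kg·s⁻³·K⁻¹.

(A)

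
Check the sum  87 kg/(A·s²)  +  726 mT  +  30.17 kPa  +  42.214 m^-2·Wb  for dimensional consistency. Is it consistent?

No

Dimensions:
  87 kg/(A·s²):  kg·s⁻²·A⁻¹
  726 mT:  T = Wb·m⁻² = kg·s⁻²·A⁻¹
  30.17 kPa:  Pa = N·m⁻² = kg·m⁻¹·s⁻²
  42.214 m^-2·Wb:  Wb·m⁻² = V·s·m⁻² = kg·s⁻²·A⁻¹
The terms do not share a single dimension (kg·m⁻¹·s⁻² vs kg·s⁻²·A⁻¹).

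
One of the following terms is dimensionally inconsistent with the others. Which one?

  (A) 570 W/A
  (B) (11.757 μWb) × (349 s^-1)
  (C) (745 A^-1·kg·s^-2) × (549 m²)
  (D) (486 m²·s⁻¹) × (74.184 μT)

In SI base units:
  (A) W·A⁻¹ = J·s⁻¹·A⁻¹ = kg·m²·s⁻³·A⁻¹
  (B) [kg·m²·s⁻²·A⁻¹] · [s⁻¹] = kg·m²·s⁻³·A⁻¹
  (C) [kg·s⁻²·A⁻¹] · [m²] = kg·m²·s⁻²·A⁻¹
  (D) [m²·s⁻¹] · [kg·s⁻²·A⁻¹] = kg·m²·s⁻³·A⁻¹
All reduce to kg·m²·s⁻³·A⁻¹ except (C), which is kg·m²·s⁻²·A⁻¹.

(C)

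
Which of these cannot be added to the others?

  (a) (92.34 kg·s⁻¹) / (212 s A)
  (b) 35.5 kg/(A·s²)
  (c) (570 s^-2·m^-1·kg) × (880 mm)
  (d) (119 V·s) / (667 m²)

(c)

In SI base units:
  (a) [kg·s⁻¹] / [s·A] = kg·s⁻²·A⁻¹
  (b) kg·s⁻²·A⁻¹
  (c) [kg·m⁻¹·s⁻²] · [m] = kg·s⁻²
  (d) [kg·m²·s⁻²·A⁻¹] / [m²] = kg·s⁻²·A⁻¹
All reduce to kg·s⁻²·A⁻¹ except (c), which is kg·s⁻².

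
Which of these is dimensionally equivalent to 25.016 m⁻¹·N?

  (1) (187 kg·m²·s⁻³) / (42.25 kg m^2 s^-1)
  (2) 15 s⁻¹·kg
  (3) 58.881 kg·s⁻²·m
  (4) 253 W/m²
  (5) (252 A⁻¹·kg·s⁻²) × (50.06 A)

(5)

Reference: N·m⁻¹ = kg·m·s⁻²·m⁻¹ = kg·s⁻².
Each option:
  (1) [kg·m²·s⁻³] / [kg·m²·s⁻¹] = s⁻²
  (2) kg·s⁻¹
  (3) kg·m·s⁻²
  (4) W·m⁻² = J·s⁻¹·m⁻² = kg·s⁻³
  (5) [kg·s⁻²·A⁻¹] · [A] = kg·s⁻²  ← same
Only (5) matches kg·s⁻².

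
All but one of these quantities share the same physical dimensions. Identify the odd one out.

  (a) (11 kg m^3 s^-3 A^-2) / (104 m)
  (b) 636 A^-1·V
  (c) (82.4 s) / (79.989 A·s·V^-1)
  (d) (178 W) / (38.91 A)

(d)

Dimensions:
  (a) [kg·m³·s⁻³·A⁻²] / [m] = kg·m²·s⁻³·A⁻²
  (b) V·A⁻¹ = J·C⁻¹·A⁻¹ = kg·m²·s⁻³·A⁻²
  (c) [s] / [kg⁻¹·m⁻²·s⁴·A²] = kg·m²·s⁻³·A⁻²
  (d) [kg·m²·s⁻³] / [A] = kg·m²·s⁻³·A⁻¹
All reduce to kg·m²·s⁻³·A⁻² except (d), which is kg·m²·s⁻³·A⁻¹.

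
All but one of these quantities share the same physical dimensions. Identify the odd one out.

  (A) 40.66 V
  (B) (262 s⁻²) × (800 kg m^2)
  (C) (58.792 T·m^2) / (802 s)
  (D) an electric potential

(B)

In SI base units:
  (A) V = J·C⁻¹ = kg·m²·s⁻³·A⁻¹
  (B) [s⁻²] · [kg·m²] = kg·m²·s⁻²
  (C) [kg·m²·s⁻²·A⁻¹] / [s] = kg·m²·s⁻³·A⁻¹
  (D) [electric potential] = kg·m²·s⁻³·A⁻¹
All reduce to kg·m²·s⁻³·A⁻¹ except (B), which is kg·m²·s⁻².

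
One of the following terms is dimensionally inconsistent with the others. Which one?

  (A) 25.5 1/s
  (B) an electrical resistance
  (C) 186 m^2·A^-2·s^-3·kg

(A)

Work out the base dimensions of each:
  (A) s⁻¹
  (B) [electrical resistance] = kg·m²·s⁻³·A⁻²
  (C) kg·m²·s⁻³·A⁻²
All reduce to kg·m²·s⁻³·A⁻² except (A), which is s⁻¹.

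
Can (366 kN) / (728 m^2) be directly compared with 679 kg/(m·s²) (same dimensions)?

In SI base units:
  (366 kN) / (728 m^2):  [kg·m·s⁻²] / [m²] = kg·m⁻¹·s⁻²
  679 kg/(m·s²):  kg·m⁻¹·s⁻²
Both are kg·m⁻¹·s⁻², so they have the same dimensions and can be added.

Yes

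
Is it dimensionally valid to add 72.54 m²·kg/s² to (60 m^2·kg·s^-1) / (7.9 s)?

Dimensions:
  72.54 m²·kg/s²:  kg·m²·s⁻²
  (60 m^2·kg·s^-1) / (7.9 s):  [kg·m²·s⁻¹] / [s] = kg·m²·s⁻²
Both are kg·m²·s⁻², so they have the same dimensions and can be added.

Yes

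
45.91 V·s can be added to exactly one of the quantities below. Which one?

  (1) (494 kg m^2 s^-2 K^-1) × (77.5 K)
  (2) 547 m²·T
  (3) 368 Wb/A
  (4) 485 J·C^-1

(2)

Reference: V·s = J·C⁻¹·s = kg·m²·s⁻²·A⁻¹.
Each option:
  (1) [kg·m²·s⁻²·K⁻¹] · [K] = kg·m²·s⁻²
  (2) T·m² = Wb·m⁻²·m² = kg·m²·s⁻²·A⁻¹  ← same
  (3) Wb·A⁻¹ = V·s·A⁻¹ = kg·m²·s⁻²·A⁻²
  (4) J·C⁻¹ = N·m·(s·A)⁻¹ = kg·m²·s⁻³·A⁻¹
Only (2) matches kg·m²·s⁻²·A⁻¹.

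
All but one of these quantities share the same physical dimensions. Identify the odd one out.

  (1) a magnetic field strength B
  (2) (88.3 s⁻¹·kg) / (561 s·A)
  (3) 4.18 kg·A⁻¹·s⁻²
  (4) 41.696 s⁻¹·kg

(4)

Expand each in SI base units:
  (1) [magnetic field strength B] = kg·s⁻²·A⁻¹
  (2) [kg·s⁻¹] / [s·A] = kg·s⁻²·A⁻¹
  (3) kg·s⁻²·A⁻¹
  (4) kg·s⁻¹
All reduce to kg·s⁻²·A⁻¹ except (4), which is kg·s⁻¹.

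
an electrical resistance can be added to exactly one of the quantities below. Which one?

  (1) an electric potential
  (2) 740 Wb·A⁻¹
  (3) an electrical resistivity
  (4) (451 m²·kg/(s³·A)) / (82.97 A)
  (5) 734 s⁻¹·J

(4)

Reference: [electrical resistance] = kg·m²·s⁻³·A⁻².
Each option:
  (1) [electric potential] = kg·m²·s⁻³·A⁻¹
  (2) Wb·A⁻¹ = V·s·A⁻¹ = kg·m²·s⁻²·A⁻²
  (3) [electrical resistivity] = kg·m³·s⁻³·A⁻²
  (4) [kg·m²·s⁻³·A⁻¹] / [A] = kg·m²·s⁻³·A⁻²  ← same
  (5) J·s⁻¹ = N·m·s⁻¹ = kg·m²·s⁻³
Only (4) matches kg·m²·s⁻³·A⁻².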